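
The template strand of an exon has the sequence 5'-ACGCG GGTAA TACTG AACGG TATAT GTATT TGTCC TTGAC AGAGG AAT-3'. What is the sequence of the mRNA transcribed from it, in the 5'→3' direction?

5'-AUUCCUCUGUCAAGGACAAAUACAUAUACCGUUCAGUAUUACCCGCGU-3'

The mRNA has the sequence of the coding strand (reverse complement of the template) with T→U. Reverse complement of ACGCGGGTAATACTGAACGGTATATGTATTTGTCCTTGACAGAGGAAT is ATTCCTCTGTCAAGGACAAATACATATACCGTTCAGTATTACCCGCGT; then T→U.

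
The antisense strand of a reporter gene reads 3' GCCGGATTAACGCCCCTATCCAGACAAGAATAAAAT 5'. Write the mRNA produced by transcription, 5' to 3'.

5'-CGGCCUAAUUGCGGGGAUAGGUCUGUUCUUAUUUUA-3'

Reading the template 3'→5' as shown, RNA polymerase pairs each base (A→U, T→A, G↔C) to build mRNA 5'→3' directly.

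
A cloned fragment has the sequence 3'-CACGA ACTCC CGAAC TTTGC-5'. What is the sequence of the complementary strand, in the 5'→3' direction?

5′-GTGCTTGAGGGCTTGAAACG-3′

The strand is given 3'→5', so its complement runs 5'→3' in the same left-to-right order: pair each base A↔T, G↔C.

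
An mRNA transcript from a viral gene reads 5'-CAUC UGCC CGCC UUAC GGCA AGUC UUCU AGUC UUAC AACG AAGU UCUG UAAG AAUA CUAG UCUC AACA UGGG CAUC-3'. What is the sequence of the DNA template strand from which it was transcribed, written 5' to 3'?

Replace U with T to get the coding DNA strand: CATCTGCCCGCCTTACGGCAAGTCTTCTAGTCTTACAACGAAGTTCTGTAAGAATACTAGTCTCAACATGGGCATC. The template strand is its reverse complement (complement GTAGACGGGCGGAATGCCGTTCAGAAGATCAGAATGTTGCTTCAAGACATTCTTATGATCAGAGTTGTACCCGTAG, then reverse).

5'-GATGCCCATGTTGAGACTAGTATTCTTACAGAACTTCGTTGTAAGACTAGAAGACTTGCCGTAAGGCGGGCAGATG-3'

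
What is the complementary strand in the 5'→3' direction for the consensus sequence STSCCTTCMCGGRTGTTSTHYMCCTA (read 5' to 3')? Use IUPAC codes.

5'-TAGGKRDASAACAYCCGKGAAGGSAS-3'

Standard pairs A↔T, G↔C; ambiguity codes pair R↔Y, M↔K, S↔S, H↔D. Complement (SASGGAAGKGCCYACAASADRKGGAT), then reverse for 5'→3'.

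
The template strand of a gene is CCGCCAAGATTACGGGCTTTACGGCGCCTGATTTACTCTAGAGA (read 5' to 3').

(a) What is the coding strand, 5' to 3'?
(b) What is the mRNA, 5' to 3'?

(a) 5'-TCTCTAGAGTAAATCAGGCGCCGTAAAGCCCGTAATCTTGGCGG-3'
(b) 5′-UCUCUAGAGUAAAUCAGGCGCCGUAAAGCCCGUAAUCUUGGCGG-3′

(a) The coding strand is the reverse complement of the template: complement GGCGGTTCTAATGCCCGAAATGCCGCGGACTAAATGAGATCTCT, then reverse.
(b) mRNA has the coding-strand sequence with T→U.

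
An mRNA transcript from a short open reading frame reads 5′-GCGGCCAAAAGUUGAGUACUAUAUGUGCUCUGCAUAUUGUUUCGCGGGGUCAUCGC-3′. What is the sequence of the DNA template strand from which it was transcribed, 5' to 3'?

Replace U with T to get the coding DNA strand: GCGGCCAAAAGTTGAGTACTATATGTGCTCTGCATATTGTTTCGCGGGGTCATCGC. The template strand is its reverse complement (complement CGCCGGTTTTCAACTCATGATATACACGAGACGTATAACAAAGCGCCCCAGTAGCG, then reverse).

5'-GCGATGACCCCGCGAAACAATATGCAGAGCACATATAGTACTCAACTTTTGGCCGC-3'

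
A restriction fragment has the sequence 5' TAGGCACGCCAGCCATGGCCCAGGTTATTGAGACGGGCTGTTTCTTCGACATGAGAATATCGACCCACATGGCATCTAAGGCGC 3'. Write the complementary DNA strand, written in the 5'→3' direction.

Pairing A↔T and G↔C gives ATCCGTGCGGTCGGTACCGGGTCCAATAACTCTGCCCGACAAAGAAGCTGTACTCTTATAGCTGGGTGTACCGTAGATTCCGCG, running 3'→5'. Reverse for the 5'→3' convention.

5'-GCGCCTTAGATGCCATGTGGGTCGATATTCTCATGTCGAAGAAACAGCCCGTCTCAATAACCTGGGCCATGGCTGGCGTGCCTA-3'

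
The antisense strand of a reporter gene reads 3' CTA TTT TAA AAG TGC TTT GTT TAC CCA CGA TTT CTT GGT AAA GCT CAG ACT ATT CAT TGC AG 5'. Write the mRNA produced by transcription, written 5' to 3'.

5'-GAUAAAAUUUUCACGAAACAAAUGGGUGCUAAAGAACCAUUUCGAGUCUGAUAAGUAACGUC-3'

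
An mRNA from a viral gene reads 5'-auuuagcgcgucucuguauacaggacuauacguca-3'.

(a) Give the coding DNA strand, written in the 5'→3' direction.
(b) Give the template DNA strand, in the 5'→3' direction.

(a) 5′-ATTTAGCGCGTCTCTGTATACAGGACTATACGTCA-3′
(b) 5'-TGACGTATAGTCCTGTATACAGAGACGCGCTAAAT-3'

(a) The coding strand matches the mRNA with U→T.
(b) The template strand is the reverse complement of the coding strand.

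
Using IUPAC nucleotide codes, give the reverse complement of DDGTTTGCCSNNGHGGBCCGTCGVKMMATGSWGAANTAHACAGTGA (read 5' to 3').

Standard pairs A↔T, G↔C; ambiguity codes pair M↔K, W↔W, S↔S, B↔V, D↔H, N↔N. Complement (HHCAAACGGSNNCDCCVGGCAGCBMKKTACSWCTTNATDTGTCACT), then reverse for 5'→3'.

5′-TCACTGTDTANTTCWSCATKKMBCGACGGVCCDCNNSGGCAAACHH-3′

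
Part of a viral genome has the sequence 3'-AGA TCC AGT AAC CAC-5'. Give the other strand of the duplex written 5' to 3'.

5'-TCTAGGTCATTGGTG-3'

The strand is given 3'→5', so its complement runs 5'→3' in the same left-to-right order: pair each base A↔T, G↔C.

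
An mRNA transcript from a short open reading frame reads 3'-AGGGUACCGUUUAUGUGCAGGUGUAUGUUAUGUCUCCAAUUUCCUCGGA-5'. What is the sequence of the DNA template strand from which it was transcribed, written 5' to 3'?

5'-TCCCATGGCAAATACACGTCCACATACAATACAGAGGTTAAAGGAGCCT-3'

Written 5'→3' the mRNA is AGGCUCCUUUAACCUCUGUAUUGUAUGUGGACGUGUAUUUGCCAUGGGA, so the coding DNA strand is AGGCTCCTTTAACCTCTGTATTGTATGTGGACGTGTATTTGCCATGGGA. The template is its reverse complement.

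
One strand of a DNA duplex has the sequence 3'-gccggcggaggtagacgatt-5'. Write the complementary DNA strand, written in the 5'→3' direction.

The strand is given 3'→5', so its complement runs 5'→3' in the same left-to-right order: pair each base A↔T, G↔C.

5'-CGGCCGCCTCCATCTGCTAA-3'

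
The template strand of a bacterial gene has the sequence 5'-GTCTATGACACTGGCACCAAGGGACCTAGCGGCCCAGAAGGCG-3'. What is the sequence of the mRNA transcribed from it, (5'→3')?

5'-CGCCUUCUGGGCCGCUAGGUCCCUUGGUGCCAGUGUCAUAGAC-3'

The mRNA has the sequence of the coding strand (reverse complement of the template) with T→U. Reverse complement of GTCTATGACACTGGCACCAAGGGACCTAGCGGCCCAGAAGGCG is CGCCTTCTGGGCCGCTAGGTCCCTTGGTGCCAGTGTCATAGAC; then T→U.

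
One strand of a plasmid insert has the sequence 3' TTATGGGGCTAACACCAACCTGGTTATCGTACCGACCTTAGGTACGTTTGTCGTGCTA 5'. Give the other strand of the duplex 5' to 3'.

5'-AATACCCCGATTGTGGTTGGACCAATAGCATGGCTGGAATCCATGCAAACAGCACGAT-3'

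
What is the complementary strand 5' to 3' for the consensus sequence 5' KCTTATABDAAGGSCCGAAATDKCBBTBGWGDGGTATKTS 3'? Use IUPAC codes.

5′-SAMATACCHCWCVAVVGMHATTTCGGSCCTTHVTATAAGM-3′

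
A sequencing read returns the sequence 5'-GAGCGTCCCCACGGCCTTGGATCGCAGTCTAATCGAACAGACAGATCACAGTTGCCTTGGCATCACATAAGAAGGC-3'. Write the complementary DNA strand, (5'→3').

5′-GCCTTCTTATGTGATGCCAAGGCAACTGTGATCTGTCTGTTCGATTAGACTGCGATCCAAGGCCGTGGGGACGCTC-3′

Pairing A↔T and G↔C gives CTCGCAGGGGTGCCGGAACCTAGCGTCAGATTAGCTTGTCTGTCTAGTGTCAACGGAACCGTAGTGTATTCTTCCG, running 3'→5'. Reverse for the 5'→3' convention.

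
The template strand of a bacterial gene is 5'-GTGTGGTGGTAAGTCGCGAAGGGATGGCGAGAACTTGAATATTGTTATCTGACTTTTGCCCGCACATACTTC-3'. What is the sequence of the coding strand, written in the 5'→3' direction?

The coding strand is complementary and antiparallel to the template: take the complement (A↔T, G↔C) and reverse.

5′-GAAGTATGTGCGGGCAAAAGTCAGATAACAATATTCAAGTTCTCGCCATCCCTTCGCGACTTACCACCACAC-3′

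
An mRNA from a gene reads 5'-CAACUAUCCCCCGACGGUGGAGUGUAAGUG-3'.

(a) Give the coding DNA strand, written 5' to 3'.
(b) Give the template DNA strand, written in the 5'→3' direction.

(a) 5'-CAACTATCCCCCGACGGTGGAGTGTAAGTG-3'
(b) 5'-CACTTACACTCCACCGTCGGGGGATAGTTG-3'

(a) The coding strand matches the mRNA with U→T.
(b) The template strand is the reverse complement of the coding strand.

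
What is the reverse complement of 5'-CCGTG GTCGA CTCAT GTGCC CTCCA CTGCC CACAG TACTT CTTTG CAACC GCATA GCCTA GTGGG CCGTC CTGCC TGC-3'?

5'-GCAGGCAGGACGGCCCACTAGGCTATGCGGTTGCAAAGAAGTACTGTGGGCAGTGGAGGGCACATGAGTCGACCACGG-3'

Reading the sequence 3'→5' and pairing each base (A↔T, G↔C) gives the reverse complement directly.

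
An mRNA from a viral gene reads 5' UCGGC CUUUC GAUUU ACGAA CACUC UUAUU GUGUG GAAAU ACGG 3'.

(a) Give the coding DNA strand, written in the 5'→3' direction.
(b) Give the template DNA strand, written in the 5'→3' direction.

(a) 5'-TCGGCCTTTCGATTTACGAACACTCTTATTGTGTGGAAATACGG-3'
(b) 5'-CCGTATTTCCACACAATAAGAGTGTTCGTAAATCGAAAGGCCGA-3'

(a) The coding strand matches the mRNA with U→T.
(b) The template strand is the reverse complement of the coding strand.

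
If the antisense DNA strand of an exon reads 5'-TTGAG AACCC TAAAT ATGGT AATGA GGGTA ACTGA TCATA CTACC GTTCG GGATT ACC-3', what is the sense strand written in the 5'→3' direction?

5'-GGTAATCCCGAACGGTAGTATGATCAGTTACCCTCATTACCATATTTAGGGTTCTCAA-3'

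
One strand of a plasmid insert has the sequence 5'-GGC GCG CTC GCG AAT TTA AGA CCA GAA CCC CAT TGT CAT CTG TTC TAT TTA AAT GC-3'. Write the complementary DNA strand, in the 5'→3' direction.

The complement of GGCGCGCTCGCGAATTTAAGACCAGAACCCCATTGTCATCTGTTCTATTTAAATGC is CCGCGCGAGCGCTTAAATTCTGGTCTTGGGGTAACAGTAGACAAGATAAATTTACG (A↔T, G↔C). DNA strands are antiparallel, so the complementary strand runs 3'→5'; reversing gives the 5'→3' form.

5'-GCATTTAAATAGAACAGATGACAATGGGGTTCTGGTCTTAAATTCGCGAGCGCGCC-3'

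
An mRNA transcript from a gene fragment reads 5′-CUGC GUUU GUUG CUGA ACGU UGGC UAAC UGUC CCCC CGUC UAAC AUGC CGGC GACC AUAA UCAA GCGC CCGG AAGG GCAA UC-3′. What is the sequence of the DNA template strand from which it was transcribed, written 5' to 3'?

5'-GATTGCCCTTCCGGGCGCTTGATTATGGTCGCCGGCATGTTAGACGGGGGGACAGTTAGCCAACGTTCAGCAACAAACGCAG-3'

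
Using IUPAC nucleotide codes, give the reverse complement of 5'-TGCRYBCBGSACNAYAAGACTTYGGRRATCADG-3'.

5′-CHTGATYYCCRAAGTCTTRTNGTSCVGVRYGCA-3′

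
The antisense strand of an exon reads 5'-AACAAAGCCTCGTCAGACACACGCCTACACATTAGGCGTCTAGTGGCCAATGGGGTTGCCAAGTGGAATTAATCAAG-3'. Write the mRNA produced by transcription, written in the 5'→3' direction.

The mRNA has the sequence of the coding strand (reverse complement of the template) with T→U. Reverse complement of AACAAAGCCTCGTCAGACACACGCCTACACATTAGGCGTCTAGTGGCCAATGGGGTTGCCAAGTGGAATTAATCAAG is CTTGATTAATTCCACTTGGCAACCCCATTGGCCACTAGACGCCTAATGTGTAGGCGTGTGTCTGACGAGGCTTTGTT; then T→U.

5'-CUUGAUUAAUUCCACUUGGCAACCCCAUUGGCCACUAGACGCCUAAUGUGUAGGCGUGUGUCUGACGAGGCUUUGUU-3'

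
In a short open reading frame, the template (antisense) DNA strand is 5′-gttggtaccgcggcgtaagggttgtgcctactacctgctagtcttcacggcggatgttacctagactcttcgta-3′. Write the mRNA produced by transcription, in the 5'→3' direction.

5'-UACGAAGAGUCUAGGUAACAUCCGCCGUGAAGACUAGCAGGUAGUAGGCACAACCCUUACGCCGCGGUACCAAC-3'

The mRNA has the sequence of the coding strand (reverse complement of the template) with T→U. Reverse complement of GTTGGTACCGCGGCGTAAGGGTTGTGCCTACTACCTGCTAGTCTTCACGGCGGATGTTACCTAGACTCTTCGTA is TACGAAGAGTCTAGGTAACATCCGCCGTGAAGACTAGCAGGTAGTAGGCACAACCCTTACGCCGCGGTACCAAC; then T→U.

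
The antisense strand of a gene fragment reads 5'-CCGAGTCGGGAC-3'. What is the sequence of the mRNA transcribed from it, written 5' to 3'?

5′-GUCCCGACUCGG-3′

RNA polymerase reads the template 3'→5' and synthesizes mRNA 5'→3' by base-pairing (A→U, T→A, G↔C). The complement of the template is GGCTCAGCCCTG; antiparallel, so 5'→3' the coding strand is GTCCCGACTCGG. Replace T with U for the mRNA.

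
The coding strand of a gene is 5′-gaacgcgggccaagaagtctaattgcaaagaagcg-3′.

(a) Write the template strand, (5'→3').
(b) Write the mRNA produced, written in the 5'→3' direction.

(a) 5'-CGCTTCTTTGCAATTAGACTTCTTGGCCCGCGTTC-3'
(b) 5'-GAACGCGGGCCAAGAAGUCUAAUUGCAAAGAAGCG-3'

(a) The template strand is the reverse complement of the coding strand: complement CTTGCGCCCGGTTCTTCAGATTAACGTTTCTTCGC, then reverse.
(b) mRNA matches the coding strand with T→U.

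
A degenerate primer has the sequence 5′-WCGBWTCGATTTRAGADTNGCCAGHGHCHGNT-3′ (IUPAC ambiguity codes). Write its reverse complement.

5'-ANCDGDCDCTGGCNAHTCTYAAATCGAWVCGW-3'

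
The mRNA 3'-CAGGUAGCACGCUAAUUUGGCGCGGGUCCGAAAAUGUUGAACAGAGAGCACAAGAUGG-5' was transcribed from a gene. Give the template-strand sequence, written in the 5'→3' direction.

Written 5'→3' the mRNA is GGUAGAACACGAGAGACAAGUUGUAAAAGCCUGGGCGCGGUUUAAUCGCACGAUGGAC, so the coding DNA strand is GGTAGAACACGAGAGACAAGTTGTAAAAGCCTGGGCGCGGTTTAATCGCACGATGGAC. The template is its reverse complement.

5'-GTCCATCGTGCGATTAAACCGCGCCCAGGCTTTTACAACTTGTCTCTCGTGTTCTACC-3'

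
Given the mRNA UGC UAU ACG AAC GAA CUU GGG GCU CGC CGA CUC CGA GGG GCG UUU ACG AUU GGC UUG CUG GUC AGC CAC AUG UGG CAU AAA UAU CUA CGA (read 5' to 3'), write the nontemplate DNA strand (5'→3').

The coding DNA strand has the same 5'→3' sequence as the mRNA with U replaced by T.

5'-TGCTATACGAACGAACTTGGGGCTCGCCGACTCCGAGGGGCGTTTACGATTGGCTTGCTGGTCAGCCACATGTGGCATAAATATCTACGA-3'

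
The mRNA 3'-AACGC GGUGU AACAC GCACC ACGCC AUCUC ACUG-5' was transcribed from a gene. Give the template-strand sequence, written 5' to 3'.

5'-TTGCGCCACATTGTGCGTGGTGCGGTAGAGTGAC-3'

Written 5'→3' the mRNA is GUCACUCUACCGCACCACGCACAAUGUGGCGCAA, so the coding DNA strand is GTCACTCTACCGCACCACGCACAATGTGGCGCAA. The template is its reverse complement.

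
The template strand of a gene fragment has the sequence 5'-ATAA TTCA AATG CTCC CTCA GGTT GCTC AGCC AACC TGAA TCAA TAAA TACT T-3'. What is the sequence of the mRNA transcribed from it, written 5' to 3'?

The mRNA has the sequence of the coding strand (reverse complement of the template) with T→U. Reverse complement of ATAATTCAAATGCTCCCTCAGGTTGCTCAGCCAACCTGAATCAATAAATACTT is AAGTATTTATTGATTCAGGTTGGCTGAGCAACCTGAGGGAGCATTTGAATTAT; then T→U.

5′-AAGUAUUUAUUGAUUCAGGUUGGCUGAGCAACCUGAGGGAGCAUUUGAAUUAU-3′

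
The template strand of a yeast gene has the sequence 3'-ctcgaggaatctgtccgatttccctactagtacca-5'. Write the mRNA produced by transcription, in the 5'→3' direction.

Reading the template 3'→5' as shown, RNA polymerase pairs each base (A→U, T→A, G↔C) to build mRNA 5'→3' directly.

5'-GAGCUCCUUAGACAGGCUAAAGGGAUGAUCAUGGU-3'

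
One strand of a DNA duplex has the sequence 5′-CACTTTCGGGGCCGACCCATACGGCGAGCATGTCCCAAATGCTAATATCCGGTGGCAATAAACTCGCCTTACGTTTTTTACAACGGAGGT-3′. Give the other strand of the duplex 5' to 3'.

Pairing A↔T and G↔C gives GTGAAAGCCCCGGCTGGGTATGCCGCTCGTACAGGGTTTACGATTATAGGCCACCGTTATTTGAGCGGAATGCAAAAAATGTTGCCTCCA, running 3'→5'. Reverse for the 5'→3' convention.

5'-ACCTCCGTTGTAAAAAACGTAAGGCGAGTTTATTGCCACCGGATATTAGCATTTGGGACATGCTCGCCGTATGGGTCGGCCCCGAAAGTG-3'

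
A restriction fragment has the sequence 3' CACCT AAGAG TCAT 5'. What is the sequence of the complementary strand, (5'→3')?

The strand is given 3'→5', so its complement runs 5'→3' in the same left-to-right order: pair each base A↔T, G↔C.

5'-GTGGATTCTCAGTA-3'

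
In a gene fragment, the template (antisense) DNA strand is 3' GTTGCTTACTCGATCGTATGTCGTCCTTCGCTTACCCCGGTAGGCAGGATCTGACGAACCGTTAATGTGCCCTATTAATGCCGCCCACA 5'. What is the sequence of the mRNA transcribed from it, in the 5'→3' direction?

5'-CAACGAAUGAGCUAGCAUACAGCAGGAAGCGAAUGGGGCCAUCCGUCCUAGACUGCUUGGCAAUUACACGGGAUAAUUACGGCGGGUGU-3'

Reading the template 3'→5' as shown, RNA polymerase pairs each base (A→U, T→A, G↔C) to build mRNA 5'→3' directly.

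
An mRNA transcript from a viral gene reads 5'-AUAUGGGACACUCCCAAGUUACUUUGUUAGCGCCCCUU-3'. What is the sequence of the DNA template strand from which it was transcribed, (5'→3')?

5'-AAGGGGCGCTAACAAAGTAACTTGGGAGTGTCCCATAT-3'

Replace U with T to get the coding DNA strand: ATATGGGACACTCCCAAGTTACTTTGTTAGCGCCCCTT. The template strand is its reverse complement (complement TATACCCTGTGAGGGTTCAATGAAACAATCGCGGGGAA, then reverse).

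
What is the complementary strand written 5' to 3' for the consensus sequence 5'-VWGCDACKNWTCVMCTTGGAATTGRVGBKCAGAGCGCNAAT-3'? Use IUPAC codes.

Standard pairs A↔T, G↔C; ambiguity codes pair R↔Y, M↔K, W↔W, B↔V, D↔H, N↔N. Complement (BWCGHTGMNWAGBKGAACCTTAACYBCVMGTCTCGCGNTTA), then reverse for 5'→3'.

5′-ATTNGCGCTCTGMVCBYCAATTCCAAGKBGAWNMGTHGCWB-3′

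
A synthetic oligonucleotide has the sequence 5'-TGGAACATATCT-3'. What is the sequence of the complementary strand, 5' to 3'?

Pairing A↔T and G↔C gives ACCTTGTATAGA, running 3'→5'. Reverse for the 5'→3' convention.

5′-AGATATGTTCCA-3′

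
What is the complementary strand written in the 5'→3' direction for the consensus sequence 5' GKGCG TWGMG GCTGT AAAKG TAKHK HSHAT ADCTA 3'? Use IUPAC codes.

Standard pairs A↔T, G↔C; ambiguity codes pair M↔K, W↔W, S↔S, D↔H. Complement (CMCGCAWCKCCGACATTTMCATMDMDSDTATHGAT), then reverse for 5'→3'.

5'-TAGHTATDSDMDMTACMTTTACAGCCKCWACGCMC-3'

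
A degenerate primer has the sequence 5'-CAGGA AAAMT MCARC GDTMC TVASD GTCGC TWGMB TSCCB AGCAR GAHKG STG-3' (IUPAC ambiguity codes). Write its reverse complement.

Standard pairs A↔T, G↔C; ambiguity codes pair R↔Y, M↔K, W↔W, S↔S, B↔V, D↔H. Complement (GTCCTTTTKAKGTYGCHAKGABTSHCAGCGAWCKVASGGVTCGTYCTDMCSAC), then reverse for 5'→3'.

5'-CASCMDTCYTGCTVGGSAVKCWAGCGACHSTBAGKAHCGYTGKAKTTTTCCTG-3'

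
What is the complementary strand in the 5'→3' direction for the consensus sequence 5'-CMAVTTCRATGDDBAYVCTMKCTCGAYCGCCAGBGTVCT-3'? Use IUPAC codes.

Standard pairs A↔T, G↔C; ambiguity codes pair R↔Y, M↔K, B↔V, D↔H. Complement (GKTBAAGYTACHHVTRBGAKMGAGCTRGCGGTCVCABGA), then reverse for 5'→3'.

5′-AGBACVCTGGCGRTCGAGMKAGBRTVHHCATYGAABTKG-3′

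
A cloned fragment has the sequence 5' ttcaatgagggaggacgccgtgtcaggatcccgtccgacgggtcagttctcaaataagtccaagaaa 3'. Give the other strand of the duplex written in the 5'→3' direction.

The complement of TTCAATGAGGGAGGACGCCGTGTCAGGATCCCGTCCGACGGGTCAGTTCTCAAATAAGTCCAAGAAA is AAGTTACTCCCTCCTGCGGCACAGTCCTAGGGCAGGCTGCCCAGTCAAGAGTTTATTCAGGTTCTTT (A↔T, G↔C). DNA strands are antiparallel, so the complementary strand runs 3'→5'; reversing gives the 5'→3' form.

5'-TTTCTTGGACTTATTTGAGAACTGACCCGTCGGACGGGATCCTGACACGGCGTCCTCCCTCATTGAA-3'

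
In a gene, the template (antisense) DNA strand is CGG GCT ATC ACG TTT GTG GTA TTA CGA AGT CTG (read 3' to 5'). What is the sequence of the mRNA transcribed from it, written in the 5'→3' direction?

5′-GCCCGAUAGUGCAAACACCAUAAUGCUUCAGAC-3′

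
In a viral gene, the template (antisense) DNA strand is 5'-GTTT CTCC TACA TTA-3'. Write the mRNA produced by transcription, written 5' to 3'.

5'-UAAUGUAGGAGAAAC-3'

The mRNA has the sequence of the coding strand (reverse complement of the template) with T→U. Reverse complement of GTTTCTCCTACATTA is TAATGTAGGAGAAAC; then T→U.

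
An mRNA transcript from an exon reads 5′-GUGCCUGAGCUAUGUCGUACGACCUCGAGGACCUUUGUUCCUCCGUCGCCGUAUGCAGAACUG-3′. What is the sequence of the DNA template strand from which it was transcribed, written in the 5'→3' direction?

5'-CAGTTCTGCATACGGCGACGGAGGAACAAAGGTCCTCGAGGTCGTACGACATAGCTCAGGCAC-3'

Replace U with T to get the coding DNA strand: GTGCCTGAGCTATGTCGTACGACCTCGAGGACCTTTGTTCCTCCGTCGCCGTATGCAGAACTG. The template strand is its reverse complement (complement CACGGACTCGATACAGCATGCTGGAGCTCCTGGAAACAAGGAGGCAGCGGCATACGTCTTGAC, then reverse).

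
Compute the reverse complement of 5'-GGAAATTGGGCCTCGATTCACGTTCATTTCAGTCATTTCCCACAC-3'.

Complement each base (A↔T, G↔C): CCTTTAACCCGGAGCTAAGTGCAAGTAAAGTCAGTAAAGGGTGTG. Then reverse.

5'-GTGTGGGAAATGACTGAAATGAACGTGAATCGAGGCCCAATTTCC-3'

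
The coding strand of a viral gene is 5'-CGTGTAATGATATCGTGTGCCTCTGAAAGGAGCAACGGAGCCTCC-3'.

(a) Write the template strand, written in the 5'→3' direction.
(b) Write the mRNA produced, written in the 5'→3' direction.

(a) 5'-GGAGGCTCCGTTGCTCCTTTCAGAGGCACACGATATCATTACACG-3'
(b) 5'-CGUGUAAUGAUAUCGUGUGCCUCUGAAAGGAGCAACGGAGCCUCC-3'

(a) The template strand is the reverse complement of the coding strand: complement GCACATTACTATAGCACACGGAGACTTTCCTCGTTGCCTCGGAGG, then reverse.
(b) mRNA matches the coding strand with T→U.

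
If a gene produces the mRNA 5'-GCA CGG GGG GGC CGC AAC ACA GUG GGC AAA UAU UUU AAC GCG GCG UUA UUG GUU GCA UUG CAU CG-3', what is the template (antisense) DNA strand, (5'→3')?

Replace U with T to get the coding DNA strand: GCACGGGGGGGCCGCAACACAGTGGGCAAATATTTTAACGCGGCGTTATTGGTTGCATTGCATCG. The template strand is its reverse complement (complement CGTGCCCCCCCGGCGTTGTGTCACCCGTTTATAAAATTGCGCCGCAATAACCAACGTAACGTAGC, then reverse).

5′-CGATGCAATGCAACCAATAACGCCGCGTTAAAATATTTGCCCACTGTGTTGCGGCCCCCCCGTGC-3′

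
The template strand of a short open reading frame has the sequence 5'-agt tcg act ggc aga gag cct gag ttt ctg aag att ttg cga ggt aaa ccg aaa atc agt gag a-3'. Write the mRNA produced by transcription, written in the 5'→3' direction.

5'-UCUCACUGAUUUUCGGUUUACCUCGCAAAAUCUUCAGAAACUCAGGCUCUCUGCCAGUCGAACU-3'

The mRNA has the sequence of the coding strand (reverse complement of the template) with T→U. Reverse complement of AGTTCGACTGGCAGAGAGCCTGAGTTTCTGAAGATTTTGCGAGGTAAACCGAAAATCAGTGAGA is TCTCACTGATTTTCGGTTTACCTCGCAAAATCTTCAGAAACTCAGGCTCTCTGCCAGTCGAACT; then T→U.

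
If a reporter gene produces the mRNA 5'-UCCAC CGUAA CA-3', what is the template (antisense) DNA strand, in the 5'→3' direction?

Replace U with T to get the coding DNA strand: TCCACCGTAACA. The template strand is its reverse complement (complement AGGTGGCATTGT, then reverse).

5'-TGTTACGGTGGA-3'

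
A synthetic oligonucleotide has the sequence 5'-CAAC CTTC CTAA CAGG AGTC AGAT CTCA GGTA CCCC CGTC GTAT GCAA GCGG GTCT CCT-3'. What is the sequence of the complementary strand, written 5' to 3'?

5'-AGGAGACCCGCTTGCATACGACGGGGGTACCTGAGATCTGACTCCTGTTAGGAAGGTTG-3'

Pairing A↔T and G↔C gives GTTGGAAGGATTGTCCTCAGTCTAGAGTCCATGGGGGCAGCATACGTTCGCCCAGAGGA, running 3'→5'. Reverse for the 5'→3' convention.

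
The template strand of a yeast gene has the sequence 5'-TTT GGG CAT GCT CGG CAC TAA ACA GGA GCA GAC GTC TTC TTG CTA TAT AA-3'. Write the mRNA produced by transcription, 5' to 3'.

The mRNA has the sequence of the coding strand (reverse complement of the template) with T→U. Reverse complement of TTTGGGCATGCTCGGCACTAAACAGGAGCAGACGTCTTCTTGCTATATAA is TTATATAGCAAGAAGACGTCTGCTCCTGTTTAGTGCCGAGCATGCCCAAA; then T→U.

5′-UUAUAUAGCAAGAAGACGUCUGCUCCUGUUUAGUGCCGAGCAUGCCCAAA-3′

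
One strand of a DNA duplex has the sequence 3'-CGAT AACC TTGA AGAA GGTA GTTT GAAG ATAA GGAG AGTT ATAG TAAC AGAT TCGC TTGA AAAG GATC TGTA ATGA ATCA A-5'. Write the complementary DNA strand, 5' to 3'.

The strand is given 3'→5', so its complement runs 5'→3' in the same left-to-right order: pair each base A↔T, G↔C.

5'-GCTATTGGAACTTCTTCCATCAAACTTCTATTCCTCTCAATATCATTGTCTAAGCGAACTTTTCCTAGACATTACTTAGTT-3'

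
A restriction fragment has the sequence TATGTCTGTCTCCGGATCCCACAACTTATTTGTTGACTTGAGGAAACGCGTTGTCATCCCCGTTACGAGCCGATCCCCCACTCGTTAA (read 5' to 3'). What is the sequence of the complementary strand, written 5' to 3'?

The complement of TATGTCTGTCTCCGGATCCCACAACTTATTTGTTGACTTGAGGAAACGCGTTGTCATCCCCGTTACGAGCCGATCCCCCACTCGTTAA is ATACAGACAGAGGCCTAGGGTGTTGAATAAACAACTGAACTCCTTTGCGCAACAGTAGGGGCAATGCTCGGCTAGGGGGTGAGCAATT (A↔T, G↔C). DNA strands are antiparallel, so the complementary strand runs 3'→5'; reversing gives the 5'→3' form.

5'-TTAACGAGTGGGGGATCGGCTCGTAACGGGGATGACAACGCGTTTCCTCAAGTCAACAAATAAGTTGTGGGATCCGGAGACAGACATA-3'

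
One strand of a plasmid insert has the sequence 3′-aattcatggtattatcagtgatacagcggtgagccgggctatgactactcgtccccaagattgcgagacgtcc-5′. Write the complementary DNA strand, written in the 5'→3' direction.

The strand is given 3'→5', so its complement runs 5'→3' in the same left-to-right order: pair each base A↔T, G↔C.

5'-TTAAGTACCATAATAGTCACTATGTCGCCACTCGGCCCGATACTGATGAGCAGGGGTTCTAACGCTCTGCAGG-3'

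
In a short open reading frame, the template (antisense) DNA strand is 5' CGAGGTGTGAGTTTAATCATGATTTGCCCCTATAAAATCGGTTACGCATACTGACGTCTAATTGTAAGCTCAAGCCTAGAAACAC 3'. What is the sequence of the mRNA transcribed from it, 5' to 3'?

5'-GUGUUUCUAGGCUUGAGCUUACAAUUAGACGUCAGUAUGCGUAACCGAUUUUAUAGGGGCAAAUCAUGAUUAAACUCACACCUCG-3'

The mRNA has the sequence of the coding strand (reverse complement of the template) with T→U. Reverse complement of CGAGGTGTGAGTTTAATCATGATTTGCCCCTATAAAATCGGTTACGCATACTGACGTCTAATTGTAAGCTCAAGCCTAGAAACAC is GTGTTTCTAGGCTTGAGCTTACAATTAGACGTCAGTATGCGTAACCGATTTTATAGGGGCAAATCATGATTAAACTCACACCTCG; then T→U.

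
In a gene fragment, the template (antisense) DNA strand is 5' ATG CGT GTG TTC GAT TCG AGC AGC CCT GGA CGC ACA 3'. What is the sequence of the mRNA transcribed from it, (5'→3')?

5′-UGUGCGUCCAGGGCUGCUCGAAUCGAACACACGCAU-3′

RNA polymerase reads the template 3'→5' and synthesizes mRNA 5'→3' by base-pairing (A→U, T→A, G↔C). The complement of the template is TACGCACACAAGCTAAGCTCGTCGGGACCTGCGTGT; antiparallel, so 5'→3' the coding strand is TGTGCGTCCAGGGCTGCTCGAATCGAACACACGCAT. Replace T with U for the mRNA.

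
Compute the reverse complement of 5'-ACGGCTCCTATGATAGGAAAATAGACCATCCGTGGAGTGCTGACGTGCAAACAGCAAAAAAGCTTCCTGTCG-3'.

Reading the sequence 3'→5' and pairing each base (A↔T, G↔C) gives the reverse complement directly.

5'-CGACAGGAAGCTTTTTTGCTGTTTGCACGTCAGCACTCCACGGATGGTCTATTTTCCTATCATAGGAGCCGT-3'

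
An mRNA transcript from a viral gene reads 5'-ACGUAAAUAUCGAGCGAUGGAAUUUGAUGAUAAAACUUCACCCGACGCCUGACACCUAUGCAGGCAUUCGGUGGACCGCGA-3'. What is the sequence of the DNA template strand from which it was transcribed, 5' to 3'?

5'-TCGCGGTCCACCGAATGCCTGCATAGGTGTCAGGCGTCGGGTGAAGTTTTATCATCAAATTCCATCGCTCGATATTTACGT-3'

Replace U with T to get the coding DNA strand: ACGTAAATATCGAGCGATGGAATTTGATGATAAAACTTCACCCGACGCCTGACACCTATGCAGGCATTCGGTGGACCGCGA. The template strand is its reverse complement (complement TGCATTTATAGCTCGCTACCTTAAACTACTATTTTGAAGTGGGCTGCGGACTGTGGATACGTCCGTAAGCCACCTGGCGCT, then reverse).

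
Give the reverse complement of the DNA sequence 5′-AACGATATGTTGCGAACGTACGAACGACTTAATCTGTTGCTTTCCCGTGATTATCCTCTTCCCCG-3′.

5'-CGGGGAAGAGGATAATCACGGGAAAGCAACAGATTAAGTCGTTCGTACGTTCGCAACATATCGTT-3'

Reading the sequence 3'→5' and pairing each base (A↔T, G↔C) gives the reverse complement directly.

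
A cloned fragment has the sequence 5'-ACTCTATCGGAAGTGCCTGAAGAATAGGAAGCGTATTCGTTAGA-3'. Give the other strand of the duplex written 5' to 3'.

5′-TCTAACGAATACGCTTCCTATTCTTCAGGCACTTCCGATAGAGT-3′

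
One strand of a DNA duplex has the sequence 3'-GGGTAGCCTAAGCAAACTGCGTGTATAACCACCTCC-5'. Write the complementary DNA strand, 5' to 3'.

5′-CCCATCGGATTCGTTTGACGCACATATTGGTGGAGG-3′

The strand is given 3'→5', so its complement runs 5'→3' in the same left-to-right order: pair each base A↔T, G↔C.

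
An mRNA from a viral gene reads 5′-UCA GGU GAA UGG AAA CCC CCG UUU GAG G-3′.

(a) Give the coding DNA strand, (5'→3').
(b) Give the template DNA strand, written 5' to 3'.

(a) The coding strand matches the mRNA with U→T.
(b) The template strand is the reverse complement of the coding strand.

(a) 5'-TCAGGTGAATGGAAACCCCCGTTTGAGG-3'
(b) 5'-CCTCAAACGGGGGTTTCCATTCACCTGA-3'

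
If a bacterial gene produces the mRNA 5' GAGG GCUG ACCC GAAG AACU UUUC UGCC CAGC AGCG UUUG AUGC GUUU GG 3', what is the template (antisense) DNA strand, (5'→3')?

5'-CCAAACGCATCAAACGCTGCTGGGCAGAAAAGTTCTTCGGGTCAGCCCTC-3'

Replace U with T to get the coding DNA strand: GAGGGCTGACCCGAAGAACTTTTCTGCCCAGCAGCGTTTGATGCGTTTGG. The template strand is its reverse complement (complement CTCCCGACTGGGCTTCTTGAAAAGACGGGTCGTCGCAAACTACGCAAACC, then reverse).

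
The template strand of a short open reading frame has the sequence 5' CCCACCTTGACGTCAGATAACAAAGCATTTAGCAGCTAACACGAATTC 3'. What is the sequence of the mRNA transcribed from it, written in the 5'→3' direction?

5'-GAAUUCGUGUUAGCUGCUAAAUGCUUUGUUAUCUGACGUCAAGGUGGG-3'

The mRNA has the sequence of the coding strand (reverse complement of the template) with T→U. Reverse complement of CCCACCTTGACGTCAGATAACAAAGCATTTAGCAGCTAACACGAATTC is GAATTCGTGTTAGCTGCTAAATGCTTTGTTATCTGACGTCAAGGTGGG; then T→U.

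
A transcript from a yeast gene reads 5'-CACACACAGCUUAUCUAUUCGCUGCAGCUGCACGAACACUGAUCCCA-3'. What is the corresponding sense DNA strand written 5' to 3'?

The coding DNA strand has the same 5'→3' sequence as the mRNA with U replaced by T.

5'-CACACACAGCTTATCTATTCGCTGCAGCTGCACGAACACTGATCCCA-3'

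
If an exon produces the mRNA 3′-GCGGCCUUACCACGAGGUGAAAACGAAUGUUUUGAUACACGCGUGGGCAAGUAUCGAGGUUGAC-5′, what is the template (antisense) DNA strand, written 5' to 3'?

5'-CGCCGGAATGGTGCTCCACTTTTGCTTACAAAACTATGTGCGCACCCGTTCATAGCTCCAACTG-3'

Written 5'→3' the mRNA is CAGUUGGAGCUAUGAACGGGUGCGCACAUAGUUUUGUAAGCAAAAGUGGAGCACCAUUCCGGCG, so the coding DNA strand is CAGTTGGAGCTATGAACGGGTGCGCACATAGTTTTGTAAGCAAAAGTGGAGCACCATTCCGGCG. The template is its reverse complement.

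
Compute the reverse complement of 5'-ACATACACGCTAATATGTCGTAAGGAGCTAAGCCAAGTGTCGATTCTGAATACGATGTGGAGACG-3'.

Reading the sequence 3'→5' and pairing each base (A↔T, G↔C) gives the reverse complement directly.

5'-CGTCTCCACATCGTATTCAGAATCGACACTTGGCTTAGCTCCTTACGACATATTAGCGTGTATGT-3'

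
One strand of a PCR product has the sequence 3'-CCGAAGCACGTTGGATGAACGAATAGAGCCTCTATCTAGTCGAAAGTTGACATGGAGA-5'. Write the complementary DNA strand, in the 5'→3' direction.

5'-GGCTTCGTGCAACCTACTTGCTTATCTCGGAGATAGATCAGCTTTCAACTGTACCTCT-3'

The strand is given 3'→5', so its complement runs 5'→3' in the same left-to-right order: pair each base A↔T, G↔C.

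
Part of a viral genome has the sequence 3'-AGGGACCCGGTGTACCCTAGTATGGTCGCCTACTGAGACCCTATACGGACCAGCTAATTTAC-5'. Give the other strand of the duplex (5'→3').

5'-TCCCTGGGCCACATGGGATCATACCAGCGGATGACTCTGGGATATGCCTGGTCGATTAAATG-3'

The strand is given 3'→5', so its complement runs 5'→3' in the same left-to-right order: pair each base A↔T, G↔C.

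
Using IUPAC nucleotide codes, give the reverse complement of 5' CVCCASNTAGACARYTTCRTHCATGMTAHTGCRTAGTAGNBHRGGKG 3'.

5'-CMCCYDVNCTACTAYGCADTAKCATGDAYGAARYTGTCTANSTGGBG-3'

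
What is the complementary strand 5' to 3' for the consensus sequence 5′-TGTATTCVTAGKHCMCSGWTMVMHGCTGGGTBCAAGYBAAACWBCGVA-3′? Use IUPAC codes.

5'-TBCGVWGTTTVRCTTGVACCCAGCDKBKAWCSGKGDMCTABGAATACA-3'

Standard pairs A↔T, G↔C; ambiguity codes pair Y↔R, M↔K, W↔W, S↔S, B↔V, H↔D. Complement (ACATAAGBATCMDGKGSCWAKBKDCGACCCAVGTTCRVTTTGWVGCBT), then reverse for 5'→3'.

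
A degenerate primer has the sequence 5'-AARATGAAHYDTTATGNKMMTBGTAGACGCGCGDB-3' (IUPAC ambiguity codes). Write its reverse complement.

Standard pairs A↔T, G↔C; ambiguity codes pair R↔Y, M↔K, B↔V, D↔H, N↔N. Complement (TTYTACTTDRHAATACNMKKAVCATCTGCGCGCHV), then reverse for 5'→3'.

5'-VHCGCGCGTCTACVAKKMNCATAAHRDTTCATYTT-3'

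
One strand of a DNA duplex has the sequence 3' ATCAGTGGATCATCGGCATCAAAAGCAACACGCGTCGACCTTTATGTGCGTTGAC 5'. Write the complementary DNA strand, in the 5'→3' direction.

The strand is given 3'→5', so its complement runs 5'→3' in the same left-to-right order: pair each base A↔T, G↔C.

5'-TAGTCACCTAGTAGCCGTAGTTTTCGTTGTGCGCAGCTGGAAATACACGCAACTG-3'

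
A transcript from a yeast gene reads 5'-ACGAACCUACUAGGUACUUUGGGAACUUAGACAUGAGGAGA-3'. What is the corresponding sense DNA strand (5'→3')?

The coding DNA strand has the same 5'→3' sequence as the mRNA with U replaced by T.

5'-ACGAACCTACTAGGTACTTTGGGAACTTAGACATGAGGAGA-3'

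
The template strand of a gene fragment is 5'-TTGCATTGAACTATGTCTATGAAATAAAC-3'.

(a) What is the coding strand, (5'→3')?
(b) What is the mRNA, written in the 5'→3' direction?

(a) 5'-GTTTATTTCATAGACATAGTTCAATGCAA-3'
(b) 5'-GUUUAUUUCAUAGACAUAGUUCAAUGCAA-3'

(a) The coding strand is the reverse complement of the template: complement AACGTAACTTGATACAGATACTTTATTTG, then reverse.
(b) mRNA has the coding-strand sequence with T→U.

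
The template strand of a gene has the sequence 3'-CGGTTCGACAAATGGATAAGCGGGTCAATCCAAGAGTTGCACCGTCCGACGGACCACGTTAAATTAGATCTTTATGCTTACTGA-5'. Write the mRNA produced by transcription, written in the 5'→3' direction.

5'-GCCAAGCUGUUUACCUAUUCGCCCAGUUAGGUUCUCAACGUGGCAGGCUGCCUGGUGCAAUUUAAUCUAGAAAUACGAAUGACU-3'

Reading the template 3'→5' as shown, RNA polymerase pairs each base (A→U, T→A, G↔C) to build mRNA 5'→3' directly.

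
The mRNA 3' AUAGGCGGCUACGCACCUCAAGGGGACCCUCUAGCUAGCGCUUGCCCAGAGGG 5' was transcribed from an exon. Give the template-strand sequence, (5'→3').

Written 5'→3' the mRNA is GGGAGACCCGUUCGCGAUCGAUCUCCCAGGGGAACUCCACGCAUCGGCGGAUA, so the coding DNA strand is GGGAGACCCGTTCGCGATCGATCTCCCAGGGGAACTCCACGCATCGGCGGATA. The template is its reverse complement.

5′-TATCCGCCGATGCGTGGAGTTCCCCTGGGAGATCGATCGCGAACGGGTCTCCC-3′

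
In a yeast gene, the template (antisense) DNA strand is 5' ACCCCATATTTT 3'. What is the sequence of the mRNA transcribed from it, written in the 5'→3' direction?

RNA polymerase reads the template 3'→5' and synthesizes mRNA 5'→3' by base-pairing (A→U, T→A, G↔C). The complement of the template is TGGGGTATAAAA; antiparallel, so 5'→3' the coding strand is AAAATATGGGGT. Replace T with U for the mRNA.

5'-AAAAUAUGGGGU-3'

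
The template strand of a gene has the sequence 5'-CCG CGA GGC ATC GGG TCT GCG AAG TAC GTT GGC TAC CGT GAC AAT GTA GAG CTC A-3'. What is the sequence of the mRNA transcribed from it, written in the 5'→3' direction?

5'-UGAGCUCUACAUUGUCACGGUAGCCAACGUACUUCGCAGACCCGAUGCCUCGCGG-3'

RNA polymerase reads the template 3'→5' and synthesizes mRNA 5'→3' by base-pairing (A→U, T→A, G↔C). The complement of the template is GGCGCTCCGTAGCCCAGACGCTTCATGCAACCGATGGCACTGTTACATCTCGAGT; antiparallel, so 5'→3' the coding strand is TGAGCTCTACATTGTCACGGTAGCCAACGTACTTCGCAGACCCGATGCCTCGCGG. Replace T with U for the mRNA.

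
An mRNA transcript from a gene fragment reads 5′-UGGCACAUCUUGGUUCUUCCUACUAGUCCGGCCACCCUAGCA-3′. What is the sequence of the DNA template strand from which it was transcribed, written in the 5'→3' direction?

5'-TGCTAGGGTGGCCGGACTAGTAGGAAGAACCAAGATGTGCCA-3'

Replace U with T to get the coding DNA strand: TGGCACATCTTGGTTCTTCCTACTAGTCCGGCCACCCTAGCA. The template strand is its reverse complement (complement ACCGTGTAGAACCAAGAAGGATGATCAGGCCGGTGGGATCGT, then reverse).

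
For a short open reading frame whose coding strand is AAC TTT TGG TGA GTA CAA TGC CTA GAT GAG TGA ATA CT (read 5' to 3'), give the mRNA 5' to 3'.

mRNA has the coding-strand sequence with U in place of T.

5′-AACUUUUGGUGAGUACAAUGCCUAGAUGAGUGAAUACU-3′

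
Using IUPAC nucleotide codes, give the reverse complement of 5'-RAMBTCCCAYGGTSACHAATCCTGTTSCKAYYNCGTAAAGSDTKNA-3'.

5'-TNMAHSCTTTACGNRRTMGSAACAGGATTDGTSACCRTGGGAVKTY-3'

Standard pairs A↔T, G↔C; ambiguity codes pair R↔Y, M↔K, S↔S, B↔V, D↔H, N↔N. Complement (YTKVAGGGTRCCASTGDTTAGGACAASGMTRRNGCATTTCSHAMNT), then reverse for 5'→3'.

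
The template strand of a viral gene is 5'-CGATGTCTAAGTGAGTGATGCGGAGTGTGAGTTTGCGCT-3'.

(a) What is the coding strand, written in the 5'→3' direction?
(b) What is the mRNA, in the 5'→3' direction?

(a) 5'-AGCGCAAACTCACACTCCGCATCACTCACTTAGACATCG-3'
(b) 5'-AGCGCAAACUCACACUCCGCAUCACUCACUUAGACAUCG-3'

(a) The coding strand is the reverse complement of the template: complement GCTACAGATTCACTCACTACGCCTCACACTCAAACGCGA, then reverse.
(b) mRNA has the coding-strand sequence with T→U.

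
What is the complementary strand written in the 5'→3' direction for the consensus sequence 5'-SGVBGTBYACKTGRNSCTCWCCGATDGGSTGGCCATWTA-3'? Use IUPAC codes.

5'-TAWATGGCCASCCHATCGGWGAGSNYCAMGTRVACVBCS-3'

Standard pairs A↔T, G↔C; ambiguity codes pair R↔Y, K↔M, W↔W, S↔S, B↔V, D↔H, N↔N. Complement (SCBVCAVRTGMACYNSGAGWGGCTAHCCSACCGGTAWAT), then reverse for 5'→3'.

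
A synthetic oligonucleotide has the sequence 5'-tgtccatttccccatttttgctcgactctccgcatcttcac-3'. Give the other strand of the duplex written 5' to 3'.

The complement of TGTCCATTTCCCCATTTTTGCTCGACTCTCCGCATCTTCAC is ACAGGTAAAGGGGTAAAAACGAGCTGAGAGGCGTAGAAGTG (A↔T, G↔C). DNA strands are antiparallel, so the complementary strand runs 3'→5'; reversing gives the 5'→3' form.

5'-GTGAAGATGCGGAGAGTCGAGCAAAAATGGGGAAATGGACA-3'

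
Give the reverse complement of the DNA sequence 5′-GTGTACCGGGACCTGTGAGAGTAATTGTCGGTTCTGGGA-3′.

5'-TCCCAGAACCGACAATTACTCTCACAGGTCCCGGTACAC-3'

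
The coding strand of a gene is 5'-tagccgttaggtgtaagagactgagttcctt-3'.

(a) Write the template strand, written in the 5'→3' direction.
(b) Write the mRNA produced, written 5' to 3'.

(a) 5′-AAGGAACTCAGTCTCTTACACCTAACGGCTA-3′
(b) 5'-UAGCCGUUAGGUGUAAGAGACUGAGUUCCUU-3'

(a) The template strand is the reverse complement of the coding strand: complement ATCGGCAATCCACATTCTCTGACTCAAGGAA, then reverse.
(b) mRNA matches the coding strand with T→U.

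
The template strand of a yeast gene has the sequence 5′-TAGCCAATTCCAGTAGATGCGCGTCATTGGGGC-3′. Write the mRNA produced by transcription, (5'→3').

RNA polymerase reads the template 3'→5' and synthesizes mRNA 5'→3' by base-pairing (A→U, T→A, G↔C). The complement of the template is ATCGGTTAAGGTCATCTACGCGCAGTAACCCCG; antiparallel, so 5'→3' the coding strand is GCCCCAATGACGCGCATCTACTGGAATTGGCTA. Replace T with U for the mRNA.

5'-GCCCCAAUGACGCGCAUCUACUGGAAUUGGCUA-3'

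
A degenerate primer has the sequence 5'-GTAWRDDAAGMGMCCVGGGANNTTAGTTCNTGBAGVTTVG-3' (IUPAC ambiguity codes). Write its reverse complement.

5'-CBAABCTVCANGAACTAANNTCCCBGGKCKCTTHHYWTAC-3'

Standard pairs A↔T, G↔C; ambiguity codes pair R↔Y, M↔K, W↔W, B↔V, D↔H, N↔N. Complement (CATWYHHTTCKCKGGBCCCTNNAATCAAGNACVTCBAABC), then reverse for 5'→3'.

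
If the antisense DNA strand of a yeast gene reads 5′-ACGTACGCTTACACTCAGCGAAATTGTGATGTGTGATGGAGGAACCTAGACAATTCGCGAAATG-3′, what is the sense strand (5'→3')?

The coding strand is complementary and antiparallel to the template: take the complement (A↔T, G↔C) and reverse.

5'-CATTTCGCGAATTGTCTAGGTTCCTCCATCACACATCACAATTTCGCTGAGTGTAAGCGTACGT-3'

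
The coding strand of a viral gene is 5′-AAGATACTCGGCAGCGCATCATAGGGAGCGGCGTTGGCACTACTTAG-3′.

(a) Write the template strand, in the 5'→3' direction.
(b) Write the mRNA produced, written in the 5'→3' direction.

(a) 5'-CTAAGTAGTGCCAACGCCGCTCCCTATGATGCGCTGCCGAGTATCTT-3'
(b) 5'-AAGAUACUCGGCAGCGCAUCAUAGGGAGCGGCGUUGGCACUACUUAG-3'

(a) The template strand is the reverse complement of the coding strand: complement TTCTATGAGCCGTCGCGTAGTATCCCTCGCCGCAACCGTGATGAATC, then reverse.
(b) mRNA matches the coding strand with T→U.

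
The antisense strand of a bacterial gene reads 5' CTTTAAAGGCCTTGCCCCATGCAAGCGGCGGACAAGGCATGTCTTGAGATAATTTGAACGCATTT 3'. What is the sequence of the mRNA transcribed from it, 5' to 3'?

RNA polymerase reads the template 3'→5' and synthesizes mRNA 5'→3' by base-pairing (A→U, T→A, G↔C). The complement of the template is GAAATTTCCGGAACGGGGTACGTTCGCCGCCTGTTCCGTACAGAACTCTATTAAACTTGCGTAAA; antiparallel, so 5'→3' the coding strand is AAATGCGTTCAAATTATCTCAAGACATGCCTTGTCCGCCGCTTGCATGGGGCAAGGCCTTTAAAG. Replace T with U for the mRNA.

5'-AAAUGCGUUCAAAUUAUCUCAAGACAUGCCUUGUCCGCCGCUUGCAUGGGGCAAGGCCUUUAAAG-3'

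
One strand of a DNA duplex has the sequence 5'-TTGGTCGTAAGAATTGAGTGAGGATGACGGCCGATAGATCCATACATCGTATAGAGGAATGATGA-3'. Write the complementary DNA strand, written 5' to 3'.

Pairing A↔T and G↔C gives AACCAGCATTCTTAACTCACTCCTACTGCCGGCTATCTAGGTATGTAGCATATCTCCTTACTACT, running 3'→5'. Reverse for the 5'→3' convention.

5'-TCATCATTCCTCTATACGATGTATGGATCTATCGGCCGTCATCCTCACTCAATTCTTACGACCAA-3'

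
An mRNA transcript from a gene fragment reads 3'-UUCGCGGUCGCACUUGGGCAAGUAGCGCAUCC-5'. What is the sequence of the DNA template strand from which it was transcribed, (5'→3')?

5'-AAGCGCCAGCGTGAACCCGTTCATCGCGTAGG-3'

Written 5'→3' the mRNA is CCUACGCGAUGAACGGGUUCACGCUGGCGCUU, so the coding DNA strand is CCTACGCGATGAACGGGTTCACGCTGGCGCTT. The template is its reverse complement.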